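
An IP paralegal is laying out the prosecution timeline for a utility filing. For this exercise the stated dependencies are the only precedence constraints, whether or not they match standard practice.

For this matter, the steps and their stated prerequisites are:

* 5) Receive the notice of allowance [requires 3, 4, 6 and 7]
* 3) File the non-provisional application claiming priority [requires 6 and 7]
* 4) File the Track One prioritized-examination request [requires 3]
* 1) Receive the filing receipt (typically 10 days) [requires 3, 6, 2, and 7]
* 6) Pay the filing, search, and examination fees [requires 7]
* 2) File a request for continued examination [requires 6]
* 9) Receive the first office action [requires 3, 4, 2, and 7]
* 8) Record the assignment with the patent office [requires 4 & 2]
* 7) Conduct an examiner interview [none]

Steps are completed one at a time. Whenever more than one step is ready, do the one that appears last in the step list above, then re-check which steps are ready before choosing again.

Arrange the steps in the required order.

7 6 2 3 1 4 8 9 5

Only 7 has no prerequisites, so it is first.
6 needed 7, now all done → 6.
Now 2 and 3 have their prerequisites met. 2 is listed later, so 2 next.
3 needed 7 and 6, now all done → 3.
1 and 4 are both available; 1 is listed later → 1.
4 needed 3, now all done → 4.
Ready: 8, 9 and 5. 8 is listed later → 8.
9 and 5 are both available; 9 is listed later → 9.
5 is the only step now ready → 5.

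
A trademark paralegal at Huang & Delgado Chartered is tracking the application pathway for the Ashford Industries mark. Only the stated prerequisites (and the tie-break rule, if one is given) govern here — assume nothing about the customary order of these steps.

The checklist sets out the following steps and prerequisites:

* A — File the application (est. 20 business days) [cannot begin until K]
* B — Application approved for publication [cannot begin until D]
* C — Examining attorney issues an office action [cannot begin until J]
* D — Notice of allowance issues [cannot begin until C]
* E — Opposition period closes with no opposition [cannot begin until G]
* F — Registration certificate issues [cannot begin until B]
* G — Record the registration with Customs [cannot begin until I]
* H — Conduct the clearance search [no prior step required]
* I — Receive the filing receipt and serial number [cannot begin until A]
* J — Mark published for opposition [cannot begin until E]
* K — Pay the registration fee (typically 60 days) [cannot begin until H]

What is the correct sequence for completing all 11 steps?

H is the only step with nothing outstanding, so it goes first.
That leaves K as the only ready step → K.
Next only A has its prerequisites met → A.
I is the only step now ready → I.
G needed I, now all done → G.
That leaves E as the only ready step → E.
J needed E, now all done → J.
That leaves C as the only ready step → C.
D is the only step now ready → D.
B needed D, now all done → B.
F needed B, now all done → F.

H, K, A, I, G, E, J, C, D, B, F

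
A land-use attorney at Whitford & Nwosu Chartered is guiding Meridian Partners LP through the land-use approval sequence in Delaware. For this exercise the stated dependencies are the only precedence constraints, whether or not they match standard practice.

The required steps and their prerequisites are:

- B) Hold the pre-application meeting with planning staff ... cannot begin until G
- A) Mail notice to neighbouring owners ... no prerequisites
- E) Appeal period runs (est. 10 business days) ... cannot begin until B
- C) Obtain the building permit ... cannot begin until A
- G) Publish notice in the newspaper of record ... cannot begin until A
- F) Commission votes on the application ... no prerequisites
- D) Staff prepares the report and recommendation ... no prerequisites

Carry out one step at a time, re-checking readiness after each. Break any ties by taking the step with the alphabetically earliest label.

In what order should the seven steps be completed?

A, C, D, F, G, B, E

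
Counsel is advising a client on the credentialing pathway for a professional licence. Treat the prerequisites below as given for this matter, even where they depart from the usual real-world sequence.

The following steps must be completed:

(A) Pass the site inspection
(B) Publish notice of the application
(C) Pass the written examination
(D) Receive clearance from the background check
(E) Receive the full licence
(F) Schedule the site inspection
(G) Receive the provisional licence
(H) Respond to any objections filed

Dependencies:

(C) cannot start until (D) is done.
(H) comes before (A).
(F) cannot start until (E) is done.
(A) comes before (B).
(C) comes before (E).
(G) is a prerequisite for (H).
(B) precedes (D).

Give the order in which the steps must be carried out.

(G) is the only step with nothing outstanding, so it goes first.
(H) needed (G), now all done → (H).
(A) needed (H), now all done → (A).
(B) needed (A), now all done → (B).
That leaves (D) as the only ready step → (D).
(C) is the only step now ready → (C).
That leaves (E) as the only ready step → (E).
(F) needed (E), now all done → (F).

(G), (H), (A), (B), (D), (C), (E), (F)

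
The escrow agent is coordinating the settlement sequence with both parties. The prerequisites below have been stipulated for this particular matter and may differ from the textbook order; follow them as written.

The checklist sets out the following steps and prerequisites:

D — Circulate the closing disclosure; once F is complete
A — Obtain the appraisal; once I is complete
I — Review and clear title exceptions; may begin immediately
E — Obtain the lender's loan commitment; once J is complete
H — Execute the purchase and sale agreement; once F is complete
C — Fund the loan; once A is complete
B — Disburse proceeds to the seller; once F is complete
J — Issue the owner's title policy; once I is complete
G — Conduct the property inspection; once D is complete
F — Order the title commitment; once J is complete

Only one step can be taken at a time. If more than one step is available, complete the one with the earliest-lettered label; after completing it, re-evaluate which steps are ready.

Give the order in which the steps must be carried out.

I → A → C → J → E → F → B → D → G → H

Only I has no prerequisites, so it is first.
Ready: A and J. A has the earlier label → A.
Ready: C and J. C has the earlier label → C.
J needed I, now all done → J.
Now E and F have their prerequisites met. E has the earlier label, so E next.
That leaves F as the only ready step → F.
Now B, D and H have their prerequisites met. B has the earlier label, so B next.
D and H are both available; D has the earlier label → D.
G and H are both available; G has the earlier label → G.
That leaves H as the only ready step → H.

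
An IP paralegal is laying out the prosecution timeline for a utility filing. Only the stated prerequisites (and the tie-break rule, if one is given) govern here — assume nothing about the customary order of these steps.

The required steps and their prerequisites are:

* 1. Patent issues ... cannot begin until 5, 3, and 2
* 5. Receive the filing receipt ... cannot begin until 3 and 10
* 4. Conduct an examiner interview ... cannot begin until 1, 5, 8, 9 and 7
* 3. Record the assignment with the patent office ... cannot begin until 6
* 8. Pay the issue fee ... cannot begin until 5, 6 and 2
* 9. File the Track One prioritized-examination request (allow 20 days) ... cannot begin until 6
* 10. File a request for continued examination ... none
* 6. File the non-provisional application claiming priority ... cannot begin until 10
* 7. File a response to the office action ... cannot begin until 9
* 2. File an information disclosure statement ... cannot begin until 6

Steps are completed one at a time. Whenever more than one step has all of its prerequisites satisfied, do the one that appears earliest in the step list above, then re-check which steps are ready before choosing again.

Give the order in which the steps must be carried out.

10 is the only step with nothing outstanding, so it goes first.
6 needed 10, now all done → 6.
3, 9 and 2 are all available; 3 is listed earlier → 3.
5 now also ready, so the ready set is {5, 9, 2}; 5 is listed earlier → 5.
Now 9 and 2 have their prerequisites met. 9 is listed earlier, so 9 next.
7 now also ready, so the ready set is {7, 2}; 7 is listed earlier → 7.
2 is the only step now ready → 2.
Ready: 1 and 8. 1 is listed earlier → 1.
That leaves 8 as the only ready step → 8.
4 needed 1, 5, 8, 9 and 7, now all done → 4.

10 → 6 → 3 → 5 → 9 → 7 → 2 → 1 → 8 → 4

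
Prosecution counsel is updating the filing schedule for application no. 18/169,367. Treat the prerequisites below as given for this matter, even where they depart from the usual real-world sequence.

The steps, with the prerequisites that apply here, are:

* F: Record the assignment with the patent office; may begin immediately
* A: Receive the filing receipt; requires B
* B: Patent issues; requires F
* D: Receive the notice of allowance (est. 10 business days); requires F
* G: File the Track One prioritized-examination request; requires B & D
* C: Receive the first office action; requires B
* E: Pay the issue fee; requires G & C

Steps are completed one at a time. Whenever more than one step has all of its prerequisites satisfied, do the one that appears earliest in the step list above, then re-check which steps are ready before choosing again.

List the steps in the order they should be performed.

F B A D G C E

F has no prerequisites → F first.
B and D are both available; B is listed earlier → B.
A and C now also ready, so the ready set is {A, D, C}; A is listed earlier → A.
Ready: D and C. D is listed earlier → D.
Ready: G and C. G is listed earlier → G.
Next only C has its prerequisites met → C.
Next only E has its prerequisites met → E.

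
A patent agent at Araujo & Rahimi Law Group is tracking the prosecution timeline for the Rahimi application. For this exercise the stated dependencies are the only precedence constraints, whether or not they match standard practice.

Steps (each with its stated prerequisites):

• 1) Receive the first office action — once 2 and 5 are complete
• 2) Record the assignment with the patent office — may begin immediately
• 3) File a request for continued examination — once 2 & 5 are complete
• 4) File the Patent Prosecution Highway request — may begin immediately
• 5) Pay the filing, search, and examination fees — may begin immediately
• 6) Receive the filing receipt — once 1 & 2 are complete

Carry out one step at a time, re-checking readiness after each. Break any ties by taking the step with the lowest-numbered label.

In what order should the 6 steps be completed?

Nothing is required for 2, 4 and 5. 2 has the earlier label → 2 first.
Now 4 and 5 have their prerequisites met. 4 has the earlier label, so 4 next.
Next only 5 has its prerequisites met → 5.
1 and 3 are both available; 1 has the earlier label → 1.
6 now also ready, so the ready set is {3, 6}; 3 has the earlier label → 3.
6 needed 1 and 2, now all done → 6.

2 → 4 → 5 → 1 → 3 → 6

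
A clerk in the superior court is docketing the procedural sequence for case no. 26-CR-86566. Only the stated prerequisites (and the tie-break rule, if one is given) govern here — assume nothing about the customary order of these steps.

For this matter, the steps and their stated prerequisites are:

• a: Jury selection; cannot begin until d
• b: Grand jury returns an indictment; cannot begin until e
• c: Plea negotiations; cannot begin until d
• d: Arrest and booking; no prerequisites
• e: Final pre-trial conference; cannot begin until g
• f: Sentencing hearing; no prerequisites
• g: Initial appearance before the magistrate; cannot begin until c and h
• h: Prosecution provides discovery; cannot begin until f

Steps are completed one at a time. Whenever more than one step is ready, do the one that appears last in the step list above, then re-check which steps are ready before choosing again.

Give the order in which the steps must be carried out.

Nothing is required for f and d. f is listed later → f first.
h and d are both available; h is listed later → h.
Next only d has its prerequisites met → d.
Ready: c and a. c is listed later → c.
g and a are both available; g is listed later → g.
e and a are both available; e is listed later → e.
b and a are both available; b is listed later → b.
a needed d, now all done → a.

f, h, d, c, g, e, b, a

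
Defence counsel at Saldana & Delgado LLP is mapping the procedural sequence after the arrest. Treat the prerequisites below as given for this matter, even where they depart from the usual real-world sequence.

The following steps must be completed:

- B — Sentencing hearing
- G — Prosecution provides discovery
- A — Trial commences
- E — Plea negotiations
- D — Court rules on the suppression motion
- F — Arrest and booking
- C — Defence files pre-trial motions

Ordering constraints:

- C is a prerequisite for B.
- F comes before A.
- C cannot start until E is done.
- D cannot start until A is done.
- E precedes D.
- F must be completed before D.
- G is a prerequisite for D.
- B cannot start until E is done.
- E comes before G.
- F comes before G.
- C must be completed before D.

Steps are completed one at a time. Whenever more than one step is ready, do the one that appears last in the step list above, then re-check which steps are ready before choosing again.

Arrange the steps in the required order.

F and E have no prerequisites; F is listed later, so F is first.
E and A are both available; E is listed later → E.
C and G now also ready, so the ready set is {C, A, G}; C is listed later → C.
B now also ready, so the ready set is {A, G, B}; A is listed later → A.
G and B are both available; G is listed later → G.
Now D and B have their prerequisites met. D is listed later, so D next.
Next only B has its prerequisites met → B.

F, E, C, A, G, D, B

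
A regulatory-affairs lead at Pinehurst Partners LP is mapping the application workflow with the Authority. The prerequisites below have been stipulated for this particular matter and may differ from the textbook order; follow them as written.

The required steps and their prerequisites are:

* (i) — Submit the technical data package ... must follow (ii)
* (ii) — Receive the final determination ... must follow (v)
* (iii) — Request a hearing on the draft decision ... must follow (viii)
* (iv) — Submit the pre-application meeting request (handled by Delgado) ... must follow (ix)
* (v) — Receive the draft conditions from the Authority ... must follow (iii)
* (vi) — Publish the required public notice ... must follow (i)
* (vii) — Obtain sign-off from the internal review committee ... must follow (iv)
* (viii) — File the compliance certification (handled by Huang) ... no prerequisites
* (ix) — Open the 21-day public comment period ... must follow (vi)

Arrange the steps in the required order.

(viii) is the only step with nothing outstanding, so it goes first.
Next only (iii) has its prerequisites met → (iii).
Next only (v) has its prerequisites met → (v).
(ii) is the only step now ready → (ii).
Next only (i) has its prerequisites met → (i).
Next only (vi) has its prerequisites met → (vi).
That leaves (ix) as the only ready step → (ix).
(iv) needed (ix), now all done → (iv).
(vii) needed (iv), now all done → (vii).

(viii) (iii) (v) (ii) (i) (vi) (ix) (iv) (vii)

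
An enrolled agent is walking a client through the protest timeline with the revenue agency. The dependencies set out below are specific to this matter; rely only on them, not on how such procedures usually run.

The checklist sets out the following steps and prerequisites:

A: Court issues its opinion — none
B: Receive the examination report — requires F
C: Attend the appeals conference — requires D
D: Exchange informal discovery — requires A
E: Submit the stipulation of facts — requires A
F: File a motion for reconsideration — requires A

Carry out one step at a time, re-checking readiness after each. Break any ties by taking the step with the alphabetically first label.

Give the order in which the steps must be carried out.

Only A has no prerequisites, so it is first.
D, E and F are all available; D has the earlier label → D.
Ready: C, E and F. C has the earlier label → C.
E and F are both available; E has the earlier label → E.
F is the only step now ready → F.
B is the only step now ready → B.

A → D → C → E → F → B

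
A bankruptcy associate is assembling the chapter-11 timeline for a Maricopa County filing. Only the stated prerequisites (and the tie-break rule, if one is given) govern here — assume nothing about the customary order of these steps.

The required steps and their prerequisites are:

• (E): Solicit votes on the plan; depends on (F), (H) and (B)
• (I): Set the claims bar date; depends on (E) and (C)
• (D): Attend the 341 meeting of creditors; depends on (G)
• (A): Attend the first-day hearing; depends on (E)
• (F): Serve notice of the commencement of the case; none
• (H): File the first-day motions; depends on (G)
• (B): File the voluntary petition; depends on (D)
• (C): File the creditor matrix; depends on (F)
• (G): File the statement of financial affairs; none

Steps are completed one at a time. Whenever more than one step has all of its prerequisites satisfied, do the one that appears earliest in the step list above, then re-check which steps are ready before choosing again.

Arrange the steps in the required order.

(F), (C), (G), (D), (H), (B), (E), (I), (A)

(F) and (G) have no prerequisites; (F) is listed earlier, so (F) is first.
Now (C) and (G) have their prerequisites met. (C) is listed earlier, so (C) next.
(G) is the only step now ready → (G).
(D) and (H) are both available; (D) is listed earlier → (D).
(B) now also ready, so the ready set is {(H), (B)}; (H) is listed earlier → (H).
Next only (B) has its prerequisites met → (B).
(E) needed (F), (H) and (B), now all done → (E).
(I) and (A) are both available; (I) is listed earlier → (I).
(A) is the only step now ready → (A).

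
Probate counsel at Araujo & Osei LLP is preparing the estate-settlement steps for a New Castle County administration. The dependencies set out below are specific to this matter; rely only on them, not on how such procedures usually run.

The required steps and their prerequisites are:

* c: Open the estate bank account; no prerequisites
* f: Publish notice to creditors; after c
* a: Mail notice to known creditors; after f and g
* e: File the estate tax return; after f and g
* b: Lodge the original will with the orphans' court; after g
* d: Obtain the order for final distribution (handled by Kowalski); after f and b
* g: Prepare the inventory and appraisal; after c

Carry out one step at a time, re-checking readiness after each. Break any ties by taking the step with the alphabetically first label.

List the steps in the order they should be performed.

c → f → g → a → b → d → e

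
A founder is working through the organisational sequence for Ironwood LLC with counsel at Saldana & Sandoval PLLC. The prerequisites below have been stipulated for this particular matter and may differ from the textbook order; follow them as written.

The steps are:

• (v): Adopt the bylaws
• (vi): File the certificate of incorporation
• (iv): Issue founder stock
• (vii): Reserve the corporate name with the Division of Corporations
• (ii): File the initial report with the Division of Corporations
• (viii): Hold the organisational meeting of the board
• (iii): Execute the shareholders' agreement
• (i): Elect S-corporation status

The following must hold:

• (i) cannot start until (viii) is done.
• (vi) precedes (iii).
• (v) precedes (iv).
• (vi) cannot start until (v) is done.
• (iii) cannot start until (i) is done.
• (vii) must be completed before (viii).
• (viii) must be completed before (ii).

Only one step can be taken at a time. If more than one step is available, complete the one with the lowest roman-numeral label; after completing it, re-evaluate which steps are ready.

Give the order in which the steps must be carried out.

(v) and (vii) have no prerequisites; (v) has the earlier label, so (v) is first.
(iv) and (vi) now also ready, so the ready set is {(iv), (vi), (vii)}; (iv) has the earlier label → (iv).
Now (vi) and (vii) have their prerequisites met. (vi) has the earlier label, so (vi) next.
Next only (vii) has its prerequisites met → (vii).
(viii) is the only step now ready → (viii).
(i) and (ii) are both available; (i) has the earlier label → (i).
(ii) and (iii) are both available; (ii) has the earlier label → (ii).
(iii) is the only step now ready → (iii).

(v), (iv), (vi), (vii), (viii), (i), (ii), (iii)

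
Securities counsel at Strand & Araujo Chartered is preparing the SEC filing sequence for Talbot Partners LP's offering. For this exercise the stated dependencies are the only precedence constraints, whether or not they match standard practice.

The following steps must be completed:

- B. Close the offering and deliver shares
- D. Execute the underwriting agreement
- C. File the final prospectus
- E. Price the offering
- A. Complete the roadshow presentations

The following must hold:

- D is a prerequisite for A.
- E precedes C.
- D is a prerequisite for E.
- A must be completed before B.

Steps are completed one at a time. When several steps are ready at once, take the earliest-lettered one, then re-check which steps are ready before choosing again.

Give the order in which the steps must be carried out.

Only D has no prerequisites, so it is first.
A and E are both available; A has the earlier label → A.
B now also ready, so the ready set is {B, E}; B has the earlier label → B.
E needed D, now all done → E.
C is the only step now ready → C.

D → A → B → E → C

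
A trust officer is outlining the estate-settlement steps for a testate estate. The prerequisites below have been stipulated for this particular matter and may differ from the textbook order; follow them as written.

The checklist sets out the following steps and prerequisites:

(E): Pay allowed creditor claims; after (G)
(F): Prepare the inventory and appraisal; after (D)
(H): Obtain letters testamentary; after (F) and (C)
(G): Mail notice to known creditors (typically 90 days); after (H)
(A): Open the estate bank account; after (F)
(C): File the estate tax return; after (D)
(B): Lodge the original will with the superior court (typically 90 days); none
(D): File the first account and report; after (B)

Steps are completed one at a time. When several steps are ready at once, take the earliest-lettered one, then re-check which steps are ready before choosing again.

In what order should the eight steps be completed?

(B) has no prerequisites → (B) first.
(D) needed (B), now all done → (D).
Ready: (C) and (F). (C) has the earlier label → (C).
Next only (F) has its prerequisites met → (F).
(A) and (H) are both available; (A) has the earlier label → (A).
That leaves (H) as the only ready step → (H).
(G) needed (H), now all done → (G).
(E) needed (G), now all done → (E).

(B) → (D) → (C) → (F) → (A) → (H) → (G) → (E)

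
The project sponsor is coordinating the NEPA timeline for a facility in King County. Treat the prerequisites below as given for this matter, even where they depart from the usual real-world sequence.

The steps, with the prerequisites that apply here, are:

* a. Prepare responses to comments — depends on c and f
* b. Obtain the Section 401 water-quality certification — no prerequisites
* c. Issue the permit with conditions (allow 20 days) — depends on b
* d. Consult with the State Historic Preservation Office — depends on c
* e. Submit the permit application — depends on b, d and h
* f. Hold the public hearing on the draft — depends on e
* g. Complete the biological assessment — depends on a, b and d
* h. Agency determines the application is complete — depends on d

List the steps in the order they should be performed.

b, c, d, h, e, f, a, g

Only b has no prerequisites, so it is first.
c needed b, now all done → c.
That leaves d as the only ready step → d.
h needed d, now all done → h.
That leaves e as the only ready step → e.
f needed e, now all done → f.
a needed c and f, now all done → a.
That leaves g as the only ready step → g.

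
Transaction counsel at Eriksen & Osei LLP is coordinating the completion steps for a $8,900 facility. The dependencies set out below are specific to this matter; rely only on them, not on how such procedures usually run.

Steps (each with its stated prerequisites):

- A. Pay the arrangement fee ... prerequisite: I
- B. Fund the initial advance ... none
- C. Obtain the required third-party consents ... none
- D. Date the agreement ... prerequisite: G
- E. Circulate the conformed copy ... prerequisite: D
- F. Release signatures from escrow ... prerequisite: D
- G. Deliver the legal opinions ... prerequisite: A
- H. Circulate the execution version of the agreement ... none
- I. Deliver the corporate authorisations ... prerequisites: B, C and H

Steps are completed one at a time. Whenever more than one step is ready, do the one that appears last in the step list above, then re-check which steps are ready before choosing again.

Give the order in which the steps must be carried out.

Nothing is required for H, C and B. H is listed later → H first.
Ready: C and B. C is listed later → C.
That leaves B as the only ready step → B.
I is the only step now ready → I.
That leaves A as the only ready step → A.
That leaves G as the only ready step → G.
D is the only step now ready → D.
F and E are both available; F is listed later → F.
Next only E has its prerequisites met → E.

H C B I A G D F E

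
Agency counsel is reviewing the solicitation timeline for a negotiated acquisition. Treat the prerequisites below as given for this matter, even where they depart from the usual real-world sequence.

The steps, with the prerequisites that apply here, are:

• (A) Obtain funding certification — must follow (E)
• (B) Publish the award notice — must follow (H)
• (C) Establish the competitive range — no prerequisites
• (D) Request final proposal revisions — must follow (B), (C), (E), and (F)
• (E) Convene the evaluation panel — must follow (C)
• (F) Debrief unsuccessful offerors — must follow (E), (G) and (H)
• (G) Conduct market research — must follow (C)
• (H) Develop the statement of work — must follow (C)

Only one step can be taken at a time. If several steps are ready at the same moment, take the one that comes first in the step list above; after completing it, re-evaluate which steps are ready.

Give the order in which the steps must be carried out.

(C), (E), (A), (G), (H), (B), (F), (D)

(C) is the only step with nothing outstanding, so it goes first.
(E), (G) and (H) are all available; (E) is listed earlier → (E).
Now (A), (G) and (H) have their prerequisites met. (A) is listed earlier, so (A) next.
Now (G) and (H) have their prerequisites met. (G) is listed earlier, so (G) next.
Next only (H) has its prerequisites met → (H).
Now (B) and (F) have their prerequisites met. (B) is listed earlier, so (B) next.
(F) is the only step now ready → (F).
(D) is the only step now ready → (D).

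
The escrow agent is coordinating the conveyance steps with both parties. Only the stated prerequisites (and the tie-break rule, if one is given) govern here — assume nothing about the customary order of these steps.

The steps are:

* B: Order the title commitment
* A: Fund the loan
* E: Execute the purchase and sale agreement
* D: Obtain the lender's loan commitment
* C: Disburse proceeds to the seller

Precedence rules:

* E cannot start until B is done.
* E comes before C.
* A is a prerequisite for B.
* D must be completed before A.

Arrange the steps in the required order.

D, A, B, E, C

D is the only step with nothing outstanding, so it goes first.
A is the only step now ready → A.
Next only B has its prerequisites met → B.
That leaves E as the only ready step → E.
C needed E, now all done → C.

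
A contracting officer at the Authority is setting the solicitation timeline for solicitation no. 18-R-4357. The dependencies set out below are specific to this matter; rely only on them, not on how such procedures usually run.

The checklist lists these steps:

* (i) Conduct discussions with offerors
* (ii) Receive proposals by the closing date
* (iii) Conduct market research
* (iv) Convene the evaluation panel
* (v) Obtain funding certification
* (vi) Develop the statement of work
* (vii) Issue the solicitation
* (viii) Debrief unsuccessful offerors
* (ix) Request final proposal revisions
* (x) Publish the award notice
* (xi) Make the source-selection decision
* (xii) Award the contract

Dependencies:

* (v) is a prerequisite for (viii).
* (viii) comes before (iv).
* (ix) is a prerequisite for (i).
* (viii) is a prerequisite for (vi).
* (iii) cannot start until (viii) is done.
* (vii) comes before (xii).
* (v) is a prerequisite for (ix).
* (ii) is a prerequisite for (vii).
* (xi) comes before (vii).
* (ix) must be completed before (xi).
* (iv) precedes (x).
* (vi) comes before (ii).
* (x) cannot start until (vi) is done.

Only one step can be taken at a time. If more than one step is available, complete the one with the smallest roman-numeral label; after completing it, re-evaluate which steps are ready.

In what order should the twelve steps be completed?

(v), (viii), (iii), (iv), (vi), (ii), (ix), (i), (x), (xi), (vii), (xii)

(v) is the only step with nothing outstanding, so it goes first.
(viii) and (ix) are both available; (viii) has the earlier label → (viii).
Ready: (iii), (iv), (vi) and (ix). (iii) has the earlier label → (iii).
Now (iv), (vi) and (ix) have their prerequisites met. (iv) has the earlier label, so (iv) next.
Now (vi) and (ix) have their prerequisites met. (vi) has the earlier label, so (vi) next.
(ii), (ix) and (x) are all available; (ii) has the earlier label → (ii).
Now (ix) and (x) have their prerequisites met. (ix) has the earlier label, so (ix) next.
Ready: (i), (x) and (xi). (i) has the earlier label → (i).
Ready: (x) and (xi). (x) has the earlier label → (x).
Next only (xi) has its prerequisites met → (xi).
(vii) is the only step now ready → (vii).
(xii) is the only step now ready → (xii).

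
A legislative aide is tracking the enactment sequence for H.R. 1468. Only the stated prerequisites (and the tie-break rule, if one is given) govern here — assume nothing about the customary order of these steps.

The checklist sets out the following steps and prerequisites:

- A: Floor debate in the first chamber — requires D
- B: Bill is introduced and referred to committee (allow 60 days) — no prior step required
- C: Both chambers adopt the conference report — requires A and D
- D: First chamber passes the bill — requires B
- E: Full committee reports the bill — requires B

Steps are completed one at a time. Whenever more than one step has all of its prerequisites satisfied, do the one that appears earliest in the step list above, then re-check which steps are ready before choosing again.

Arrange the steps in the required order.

B → D → A → C → E

Only B has no prerequisites, so it is first.
Ready: D and E. D is listed earlier → D.
A and E are both available; A is listed earlier → A.
Now C and E have their prerequisites met. C is listed earlier, so C next.
E needed B, now all done → E.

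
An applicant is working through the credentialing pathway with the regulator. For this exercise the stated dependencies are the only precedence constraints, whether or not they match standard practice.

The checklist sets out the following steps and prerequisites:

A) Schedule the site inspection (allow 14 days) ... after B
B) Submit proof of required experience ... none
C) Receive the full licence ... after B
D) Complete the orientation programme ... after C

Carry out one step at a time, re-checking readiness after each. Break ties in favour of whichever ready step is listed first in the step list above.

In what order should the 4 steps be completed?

B A C D

Only B has no prerequisites, so it is first.
Ready: A and C. A is listed earlier → A.
That leaves C as the only ready step → C.
D needed C, now all done → D.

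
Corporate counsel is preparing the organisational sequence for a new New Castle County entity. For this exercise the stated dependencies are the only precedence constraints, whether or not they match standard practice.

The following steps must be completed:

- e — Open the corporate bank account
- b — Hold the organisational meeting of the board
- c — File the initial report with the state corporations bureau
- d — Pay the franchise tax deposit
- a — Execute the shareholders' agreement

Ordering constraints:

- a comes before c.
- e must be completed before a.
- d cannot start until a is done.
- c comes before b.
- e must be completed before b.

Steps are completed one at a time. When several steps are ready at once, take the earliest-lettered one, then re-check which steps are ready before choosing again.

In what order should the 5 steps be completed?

Only e has no prerequisites, so it is first.
That leaves a as the only ready step → a.
Ready: c and d. c has the earlier label → c.
Now b and d have their prerequisites met. b has the earlier label, so b next.
Next only d has its prerequisites met → d.

e, a, c, b, d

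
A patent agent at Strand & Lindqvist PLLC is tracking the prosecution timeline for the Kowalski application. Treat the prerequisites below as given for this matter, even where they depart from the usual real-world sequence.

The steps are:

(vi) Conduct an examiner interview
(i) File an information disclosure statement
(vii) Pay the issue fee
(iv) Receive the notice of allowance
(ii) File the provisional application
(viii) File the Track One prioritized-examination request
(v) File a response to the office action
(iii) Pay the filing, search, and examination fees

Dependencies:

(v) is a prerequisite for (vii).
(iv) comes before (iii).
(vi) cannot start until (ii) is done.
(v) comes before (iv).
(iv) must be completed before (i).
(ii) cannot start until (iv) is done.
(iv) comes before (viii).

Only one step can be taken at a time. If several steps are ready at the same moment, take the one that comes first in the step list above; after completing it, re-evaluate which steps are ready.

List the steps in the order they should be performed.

(v), (vii), (iv), (i), (ii), (vi), (viii), (iii)

(v) has no prerequisites → (v) first.
Ready: (vii) and (iv). (vii) is listed earlier → (vii).
Next only (iv) has its prerequisites met → (iv).
Now (i), (ii), (viii) and (iii) have their prerequisites met. (i) is listed earlier, so (i) next.
(ii), (viii) and (iii) are all available; (ii) is listed earlier → (ii).
(vi) now also ready, so the ready set is {(vi), (viii), (iii)}; (vi) is listed earlier → (vi).
(viii) and (iii) are both available; (viii) is listed earlier → (viii).
Next only (iii) has its prerequisites met → (iii).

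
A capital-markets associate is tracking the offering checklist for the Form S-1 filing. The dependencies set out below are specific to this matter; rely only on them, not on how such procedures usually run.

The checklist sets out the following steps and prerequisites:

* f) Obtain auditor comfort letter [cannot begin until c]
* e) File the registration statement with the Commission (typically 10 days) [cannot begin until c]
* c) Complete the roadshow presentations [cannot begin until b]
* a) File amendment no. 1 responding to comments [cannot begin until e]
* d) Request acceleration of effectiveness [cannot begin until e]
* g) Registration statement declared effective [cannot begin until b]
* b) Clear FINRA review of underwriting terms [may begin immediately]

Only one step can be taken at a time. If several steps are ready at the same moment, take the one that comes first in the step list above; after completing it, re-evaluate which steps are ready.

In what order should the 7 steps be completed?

b, c, f, e, a, d, g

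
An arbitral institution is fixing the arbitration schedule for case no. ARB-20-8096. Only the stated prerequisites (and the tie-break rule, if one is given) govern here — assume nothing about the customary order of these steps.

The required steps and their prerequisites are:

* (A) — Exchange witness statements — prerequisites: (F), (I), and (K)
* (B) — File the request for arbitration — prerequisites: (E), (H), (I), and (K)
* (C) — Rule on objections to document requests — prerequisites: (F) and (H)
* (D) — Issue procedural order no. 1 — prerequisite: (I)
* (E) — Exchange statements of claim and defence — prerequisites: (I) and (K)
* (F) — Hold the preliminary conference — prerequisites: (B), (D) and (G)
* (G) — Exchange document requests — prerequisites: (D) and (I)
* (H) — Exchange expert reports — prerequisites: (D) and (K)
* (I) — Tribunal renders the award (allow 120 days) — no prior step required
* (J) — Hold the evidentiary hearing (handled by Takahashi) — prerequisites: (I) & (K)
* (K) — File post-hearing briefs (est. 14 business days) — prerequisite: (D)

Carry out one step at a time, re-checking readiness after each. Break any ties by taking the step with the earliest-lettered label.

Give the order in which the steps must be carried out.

(I) (D) (G) (K) (E) (H) (B) (F) (A) (C) (J)

(I) is the only step with nothing outstanding, so it goes first.
Next only (D) has its prerequisites met → (D).
Now (G) and (K) have their prerequisites met. (G) has the earlier label, so (G) next.
That leaves (K) as the only ready step → (K).
(E), (H) and (J) are all available; (E) has the earlier label → (E).
(H) and (J) are both available; (H) has the earlier label → (H).
Ready: (B) and (J). (B) has the earlier label → (B).
Ready: (F) and (J). (F) has the earlier label → (F).
Ready: (A), (C) and (J). (A) has the earlier label → (A).
(C) and (J) are both available; (C) has the earlier label → (C).
(J) is the only step now ready → (J).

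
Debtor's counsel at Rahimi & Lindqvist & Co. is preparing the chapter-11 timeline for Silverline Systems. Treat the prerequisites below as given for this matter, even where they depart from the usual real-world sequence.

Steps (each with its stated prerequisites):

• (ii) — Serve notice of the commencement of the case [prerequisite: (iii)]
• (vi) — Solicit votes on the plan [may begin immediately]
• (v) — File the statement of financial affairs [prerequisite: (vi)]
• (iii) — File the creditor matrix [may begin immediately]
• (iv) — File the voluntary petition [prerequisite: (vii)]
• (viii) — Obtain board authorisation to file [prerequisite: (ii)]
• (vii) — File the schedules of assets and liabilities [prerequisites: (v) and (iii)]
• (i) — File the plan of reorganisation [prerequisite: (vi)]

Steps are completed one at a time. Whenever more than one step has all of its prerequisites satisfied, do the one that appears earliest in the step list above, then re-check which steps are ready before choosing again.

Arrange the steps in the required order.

Nothing is required for (vi) and (iii). (vi) is listed earlier → (vi) first.
(v), (iii) and (i) are all available; (v) is listed earlier → (v).
(iii) and (i) are both available; (iii) is listed earlier → (iii).
(ii), (vii) and (i) are all available; (ii) is listed earlier → (ii).
(viii) now also ready, so the ready set is {(viii), (vii), (i)}; (viii) is listed earlier → (viii).
Ready: (vii) and (i). (vii) is listed earlier → (vii).
(iv) now also ready, so the ready set is {(iv), (i)}; (iv) is listed earlier → (iv).
(i) needed (vi), now all done → (i).

(vi), (v), (iii), (ii), (viii), (vii), (iv), (i)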